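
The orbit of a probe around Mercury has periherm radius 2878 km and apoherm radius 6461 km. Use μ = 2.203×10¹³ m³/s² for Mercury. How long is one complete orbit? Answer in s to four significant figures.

T ≈ 13510 s

Semi-major axis a = (r_p + r_a)/2 = (2878.0 + 6461.0)/2 = 4669.5 km = 4.670×10⁶ m.
By Kepler's third law T = 2π√(a³/μ) = 2π × 2.150×10³ = 1.351×10⁴ s.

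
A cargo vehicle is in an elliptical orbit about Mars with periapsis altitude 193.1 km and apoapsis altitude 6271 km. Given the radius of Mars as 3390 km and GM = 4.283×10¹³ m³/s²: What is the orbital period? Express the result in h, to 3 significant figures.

T ≈ 4.54 h

r_p = 3390 + 193.1 = 3583.1 km = 3.5831×10⁶ m.
r_a = 3390 + 6271 = 9661.0 km = 9.6610×10⁶ m.
Semi-major axis a = (r_p + r_a)/2 = (3583.1 + 9661.0)/2 = 6622.1 km = 6.622×10⁶ m.
By Kepler's third law T = 2π√(a³/μ) = 2π × 2.604×10³ = 1.636×10⁴ s.
= 4.545 h.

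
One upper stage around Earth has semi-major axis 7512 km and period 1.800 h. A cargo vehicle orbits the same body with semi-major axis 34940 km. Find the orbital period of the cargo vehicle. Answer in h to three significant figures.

Kepler's third law: T² ∝ a³, so T₂ = T₁ (a₂/a₁)^(3/2).
a₂/a₁ = 4.651, (a₂/a₁)^(3/2) = 10.03.
T₂ = 1.800 × 10.03 = 18.06 h.

T₂ ≈ 18.1 h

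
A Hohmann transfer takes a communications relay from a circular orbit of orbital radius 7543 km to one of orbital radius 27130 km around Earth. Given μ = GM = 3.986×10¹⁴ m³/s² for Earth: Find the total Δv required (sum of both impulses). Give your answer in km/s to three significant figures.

Δv_total ≈ 3.13 km/s

r₁ = 7543 km = 7.543×10⁶ m.
r₂ = 27130 km = 2.713×10⁷ m.
Transfer ellipse a_t = (r₁ + r₂)/2 = 1.734×10⁷ m.
At r₁: circular v_c1 = √(μ/r₁) = 7269 m/s; transfer-perigee v_p = √[μ(2/r₁ − 1/a_t)] = 9094 m/s.
Δv₁ = v_p − v_c1 = 1824 m/s.
At r₂: circular v_c2 = √(μ/r₂) = 3833 m/s; transfer-apogee v_a = √[μ(2/r₂ − 1/a_t)] = 2528 m/s.
Δv₂ = v_c2 − v_a = 1305 m/s.
Total Δv = Δv₁ + Δv₂ = 3129 m/s = 3.129 km/s.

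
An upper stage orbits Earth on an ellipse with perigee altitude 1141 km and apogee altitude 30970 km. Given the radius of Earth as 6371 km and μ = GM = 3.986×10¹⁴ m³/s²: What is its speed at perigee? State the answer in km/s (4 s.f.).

v ≈ 9.399 km/s

r_p = 6371 + 1141 = 7512.0 km = 7.5120×10⁶ m.
r_a = 6371 + 30970 = 37341 km = 3.7341×10⁷ m.
Semi-major axis a = (r_p + r_a)/2 = 22426 km = 2.243×10⁷ m.
Vis-viva: v² = μ(2/r − 1/a) = 3.986×10¹⁴ × (2.662×10⁻⁷ − 4.459×10⁻⁸) = 8.835×10⁷ m²/s².
v = 9399 m/s = 9.399 km/s.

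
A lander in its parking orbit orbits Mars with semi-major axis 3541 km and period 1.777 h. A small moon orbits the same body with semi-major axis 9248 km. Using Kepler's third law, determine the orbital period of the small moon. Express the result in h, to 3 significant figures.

Kepler's third law: T² ∝ a³, so T₂ = T₁ (a₂/a₁)^(3/2).
a₂/a₁ = 2.612, (a₂/a₁)^(3/2) = 4.221.
T₂ = 1.777 × 4.221 = 7.500 h.

T₂ ≈ 7.50 h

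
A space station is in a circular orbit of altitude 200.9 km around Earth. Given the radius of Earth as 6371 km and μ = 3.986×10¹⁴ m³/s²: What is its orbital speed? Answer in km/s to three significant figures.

r = 6371 + 200.9 = 6571.9 km = 6.5719×10⁶ m.
For a circular orbit v = √(μ/r) = √(3.986×10¹⁴ / 6.572×10⁶) = √(6.065×10⁷) = 7788 m/s.
That is 7.788 km/s.

v ≈ 7.79 km/s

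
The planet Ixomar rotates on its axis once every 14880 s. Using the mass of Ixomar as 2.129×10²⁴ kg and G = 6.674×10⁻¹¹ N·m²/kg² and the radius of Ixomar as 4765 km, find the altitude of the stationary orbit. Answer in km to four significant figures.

μ = GM = 6.674×10⁻¹¹ × 2.129×10²⁴ = 1.421×10¹⁴ m³/s².
A synchronous orbit has period T, so by Kepler's third law a = (μT²/4π²)^(1/3).
μT²/4π² = 1.421×10¹⁴ × (1.488×10⁴)² / 39.48 = 7.969×10²⁰ m³.
a = 9.271×10⁶ m = 9271.2 km.
Altitude h = a − R = 9271.2 − 4765 = 4506.2 km.

h_sync ≈ 4506 km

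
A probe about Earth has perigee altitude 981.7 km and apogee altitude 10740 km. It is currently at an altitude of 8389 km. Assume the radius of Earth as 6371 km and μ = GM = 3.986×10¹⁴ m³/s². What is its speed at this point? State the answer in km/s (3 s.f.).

r_p = 6371 + 981.7 = 7352.7 km = 7.3527×10⁶ m.
r_a = 6371 + 10740 = 17111 km = 1.7111×10⁷ m.
r = 6371 + 8389 = 14760 km = 1.476×10⁷ m.
Semi-major axis a = (r_p + r_a)/2 = 12232 km = 1.223×10⁷ m.
Vis-viva: v² = μ(2/r − 1/a) = 3.986×10¹⁴ × (1.355×10⁻⁷ − 8.175×10⁻⁸) = 2.142×10⁷ m²/s².
v = 4629 m/s = 4.629 km/s.

v ≈ 4.63 km/s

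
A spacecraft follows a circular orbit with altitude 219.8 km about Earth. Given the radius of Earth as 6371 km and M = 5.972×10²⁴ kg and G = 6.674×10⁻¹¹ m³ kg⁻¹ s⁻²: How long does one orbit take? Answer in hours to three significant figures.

T ≈ 1.48 hours

μ = GM = 6.674×10⁻¹¹ × 5.972×10²⁴ = 3.986×10¹⁴ m³/s².
r = 6371 + 219.8 = 6590.8 km = 6.5908×10⁶ m.
Kepler's third law: T = 2π√(r³/μ) = 2π√((6.591×10⁶)³ / 3.986×10¹⁴).
r³/μ = 7.183×10⁵ s², so T = 2π × 8.475×10² = 5.325×10³ s.
Converting: 5.325×10³ s ÷ 3600 = 1.479 hours.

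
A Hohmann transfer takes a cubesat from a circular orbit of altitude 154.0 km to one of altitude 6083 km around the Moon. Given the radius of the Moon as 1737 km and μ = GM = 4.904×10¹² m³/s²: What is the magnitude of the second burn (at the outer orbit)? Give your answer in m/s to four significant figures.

Δv ≈ 297.7 m/s

r₁ = 1737 + 154.0 = 1891.0 km = 1.8910×10⁶ m.
r₂ = 1737 + 6083 = 7820.0 km = 7.8200×10⁶ m.
Transfer ellipse a_t = (r₁ + r₂)/2 = 4.856×10⁶ m.
At r₁: circular v_c1 = √(μ/r₁) = 1610 m/s; transfer-perilune v_p = √[μ(2/r₁ − 1/a_t)] = 2044 m/s.
At r₂: circular v_c2 = √(μ/r₂) = 791.9 m/s; transfer-apolune v_a = √[μ(2/r₂ − 1/a_t)] = 494.2 m/s.
Δv₂ = v_c2 − v_a = 297.7 m/s.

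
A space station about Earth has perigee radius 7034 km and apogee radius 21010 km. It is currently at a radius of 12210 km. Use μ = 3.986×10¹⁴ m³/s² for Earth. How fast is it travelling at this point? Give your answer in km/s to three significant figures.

Semi-major axis a = (r_p + r_a)/2 = 14022 km = 1.402×10⁷ m.
Vis-viva: v² = μ(2/r − 1/a) = 3.986×10¹⁴ × (1.638×10⁻⁷ − 7.132×10⁻⁸) = 3.686×10⁷ m²/s².
v = 6072 m/s = 6.072 km/s.

v ≈ 6.07 km/s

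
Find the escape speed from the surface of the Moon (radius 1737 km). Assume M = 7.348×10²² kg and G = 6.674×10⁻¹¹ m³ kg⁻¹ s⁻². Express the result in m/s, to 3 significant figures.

v_esc ≈ 2380 m/s

μ = GM = 6.674×10⁻¹¹ × 7.348×10²² = 4.904×10¹² m³/s².
r = R = 1.737×10⁶ m.
Escape speed v_esc = √(2μ/r) = √(2 × 4.904×10¹² / 1.737×10⁶) = √(5.647×10⁶) = 2376 m/s.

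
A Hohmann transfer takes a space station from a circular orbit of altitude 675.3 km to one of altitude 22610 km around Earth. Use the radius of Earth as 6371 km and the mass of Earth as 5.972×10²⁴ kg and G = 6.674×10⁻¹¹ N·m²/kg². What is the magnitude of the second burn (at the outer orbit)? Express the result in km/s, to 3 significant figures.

μ = GM = 6.674×10⁻¹¹ × 5.972×10²⁴ = 3.986×10¹⁴ m³/s².
r₁ = 6371 + 675.3 = 7046.3 km = 7.0463×10⁶ m.
r₂ = 6371 + 22610 = 28981 km = 2.8981×10⁷ m.
Transfer ellipse a_t = (r₁ + r₂)/2 = 1.801×10⁷ m.
At r₁: circular v_c1 = √(μ/r₁) = 7521 m/s; transfer-perigee v_p = √[μ(2/r₁ − 1/a_t)] = 9540 m/s.
At r₂: circular v_c2 = √(μ/r₂) = 3708 m/s; transfer-apogee v_a = √[μ(2/r₂ − 1/a_t)] = 2319 m/s.
Δv₂ = v_c2 − v_a = 1389 m/s.
= 1.389 km/s.

Δv ≈ 1.39 km/s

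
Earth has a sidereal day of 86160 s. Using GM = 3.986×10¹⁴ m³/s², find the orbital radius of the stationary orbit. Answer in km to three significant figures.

A synchronous orbit has period T, so by Kepler's third law a = (μT²/4π²)^(1/3).
μT²/4π² = 3.986×10¹⁴ × (8.616×10⁴)² / 39.48 = 7.495×10²² m³.
a = 4.216×10⁷ m = 42163 km.

r_sync ≈ 42200 km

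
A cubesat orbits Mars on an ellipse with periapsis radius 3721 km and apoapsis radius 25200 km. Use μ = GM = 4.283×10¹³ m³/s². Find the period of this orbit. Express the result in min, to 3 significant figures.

Semi-major axis a = (r_p + r_a)/2 = (3721.0 + 25200)/2 = 14460 km = 1.446×10⁷ m.
By Kepler's third law T = 2π√(a³/μ) = 2π × 8.402×10³ = 5.279×10⁴ s.
= 879.9 min.

T ≈ 880 min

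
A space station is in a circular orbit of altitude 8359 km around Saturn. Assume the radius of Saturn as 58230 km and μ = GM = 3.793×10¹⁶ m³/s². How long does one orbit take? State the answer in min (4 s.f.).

T ≈ 292.2 min

r = 58230 + 8359 = 66589 km = 6.6589×10⁷ m.
Kepler's third law: T = 2π√(r³/μ) = 2π√((6.659×10⁷)³ / 3.793×10¹⁶).
r³/μ = 7.784×10⁶ s², so T = 2π × 2.790×10³ = 1.753×10⁴ s.
Converting: 1.753×10⁴ s ÷ 60.00 = 292.2 min.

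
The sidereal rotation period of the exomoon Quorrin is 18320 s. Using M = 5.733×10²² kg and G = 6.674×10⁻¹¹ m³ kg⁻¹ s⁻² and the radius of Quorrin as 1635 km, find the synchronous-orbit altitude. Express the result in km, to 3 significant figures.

h_sync ≈ 1560 km

μ = GM = 6.674×10⁻¹¹ × 5.733×10²² = 3.826×10¹² m³/s².
A synchronous orbit has period T, so by Kepler's third law a = (μT²/4π²)^(1/3).
μT²/4π² = 3.826×10¹² × (1.832×10⁴)² / 39.48 = 3.253×10¹⁹ m³.
a = 3.192×10⁶ m = 3192.2 km.
Altitude h = a − R = 3192.2 − 1635 = 1557.2 km.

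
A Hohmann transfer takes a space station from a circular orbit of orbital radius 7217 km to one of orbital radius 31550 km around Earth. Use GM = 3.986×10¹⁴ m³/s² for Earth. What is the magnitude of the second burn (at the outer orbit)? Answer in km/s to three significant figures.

Δv ≈ 1.39 km/s

r₁ = 7217 km = 7.217×10⁶ m.
r₂ = 31550 km = 3.155×10⁷ m.
Transfer ellipse a_t = (r₁ + r₂)/2 = 1.938×10⁷ m.
At r₁: circular v_c1 = √(μ/r₁) = 7432 m/s; transfer-perigee v_p = √[μ(2/r₁ − 1/a_t)] = 9481 m/s.
At r₂: circular v_c2 = √(μ/r₂) = 3554 m/s; transfer-apogee v_a = √[μ(2/r₂ − 1/a_t)] = 2169 m/s.
Δv₂ = v_c2 − v_a = 1386 m/s.
= 1.386 km/s.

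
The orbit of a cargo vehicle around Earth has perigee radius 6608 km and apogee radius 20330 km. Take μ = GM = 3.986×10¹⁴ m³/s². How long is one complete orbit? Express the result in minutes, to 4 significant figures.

T ≈ 259.3 minutes

Semi-major axis a = (r_p + r_a)/2 = (6608.0 + 20330)/2 = 13469 km = 1.347×10⁷ m.
By Kepler's third law T = 2π√(a³/μ) = 2π × 2.476×10³ = 1.556×10⁴ s.
= 259.3 minutes.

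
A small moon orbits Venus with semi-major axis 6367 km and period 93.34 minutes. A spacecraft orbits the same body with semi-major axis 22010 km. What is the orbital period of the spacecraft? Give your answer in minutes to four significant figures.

T₂ ≈ 599.9 minutes

Kepler's third law: T² ∝ a³, so T₂ = T₁ (a₂/a₁)^(3/2).
a₂/a₁ = 3.457, (a₂/a₁)^(3/2) = 6.427.
T₂ = 93.34 × 6.427 = 599.9 minutes.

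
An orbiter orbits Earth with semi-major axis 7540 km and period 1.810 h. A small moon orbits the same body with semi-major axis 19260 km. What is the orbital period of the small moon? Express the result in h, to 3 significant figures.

T₂ ≈ 7.39 h

Kepler's third law: T² ∝ a³, so T₂ = T₁ (a₂/a₁)^(3/2).
a₂/a₁ = 2.554, (a₂/a₁)^(3/2) = 4.083.
T₂ = 1.810 × 4.083 = 7.389 h.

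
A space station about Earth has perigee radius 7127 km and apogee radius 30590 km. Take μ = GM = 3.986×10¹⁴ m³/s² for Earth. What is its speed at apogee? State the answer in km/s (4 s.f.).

v ≈ 2.219 km/s

Semi-major axis a = (r_p + r_a)/2 = 18858 km = 1.886×10⁷ m.
Vis-viva: v² = μ(2/r − 1/a) = 3.986×10¹⁴ × (6.538×10⁻⁸ − 5.303×10⁻⁸) = 4.924×10⁶ m²/s².
v = 2219 m/s = 2.219 km/s.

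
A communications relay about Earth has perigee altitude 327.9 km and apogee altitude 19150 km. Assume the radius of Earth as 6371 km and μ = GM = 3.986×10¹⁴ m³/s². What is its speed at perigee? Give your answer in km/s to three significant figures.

r_p = 6371 + 327.9 = 6698.9 km = 6.6989×10⁶ m.
r_a = 6371 + 19150 = 25521 km = 2.5521×10⁷ m.
Semi-major axis a = (r_p + r_a)/2 = 16110 km = 1.611×10⁷ m.
Vis-viva: v² = μ(2/r − 1/a) = 3.986×10¹⁴ × (2.986×10⁻⁷ − 6.207×10⁻⁸) = 9.426×10⁷ m²/s².
v = 9709 m/s = 9.709 km/s.

v ≈ 9.71 km/s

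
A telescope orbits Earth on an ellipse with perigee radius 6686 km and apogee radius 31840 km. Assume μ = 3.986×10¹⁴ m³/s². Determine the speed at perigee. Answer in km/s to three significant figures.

Semi-major axis a = (r_p + r_a)/2 = 19263 km = 1.926×10⁷ m.
Vis-viva: v² = μ(2/r − 1/a) = 3.986×10¹⁴ × (2.991×10⁻⁷ − 5.191×10⁻⁸) = 9.854×10⁷ m²/s².
v = 9927 m/s = 9.927 km/s.

v ≈ 9.93 km/s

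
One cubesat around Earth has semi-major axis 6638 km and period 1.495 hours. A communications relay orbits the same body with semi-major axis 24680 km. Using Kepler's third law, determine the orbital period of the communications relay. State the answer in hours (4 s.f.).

T₂ ≈ 10.72 hours

Kepler's third law: T² ∝ a³, so T₂ = T₁ (a₂/a₁)^(3/2).
a₂/a₁ = 3.718, (a₂/a₁)^(3/2) = 7.169.
T₂ = 1.495 × 7.169 = 10.72 hours.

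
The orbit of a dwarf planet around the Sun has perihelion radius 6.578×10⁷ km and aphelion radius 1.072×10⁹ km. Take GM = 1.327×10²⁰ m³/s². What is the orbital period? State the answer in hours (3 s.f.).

Semi-major axis a = (r_p + r_a)/2 = (6.5780×10⁷ + 1.0720×10⁹)/2 = 5.6889×10⁸ km = 5.689×10¹¹ m.
By Kepler's third law T = 2π√(a³/μ) = 2π × 3.725×10⁷ = 2.340×10⁸ s.
= 65010 hours.

T ≈ 65000 hours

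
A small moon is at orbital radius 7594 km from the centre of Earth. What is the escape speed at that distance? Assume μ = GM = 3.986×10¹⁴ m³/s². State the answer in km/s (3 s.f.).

v_esc ≈ 10.2 km/s

r = 7594 km = 7.594×10⁶ m.
Escape speed v_esc = √(2μ/r) = √(2 × 3.986×10¹⁴ / 7.594×10⁶) = √(1.050×10⁸) = 10250 m/s.
= 10.25 km/s.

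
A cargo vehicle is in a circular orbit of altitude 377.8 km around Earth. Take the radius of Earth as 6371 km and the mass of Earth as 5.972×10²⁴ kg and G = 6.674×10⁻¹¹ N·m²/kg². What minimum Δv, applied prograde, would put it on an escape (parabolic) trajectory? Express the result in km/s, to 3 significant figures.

μ = GM = 6.674×10⁻¹¹ × 5.972×10²⁴ = 3.986×10¹⁴ m³/s².
r = 6371 + 377.8 = 6748.8 km = 6.7488×10⁶ m.
Circular speed v_c = √(μ/r) = 7685 m/s.
Escape speed v_esc = √(2μ/r) = √2 × v_c = 10870 m/s.
Δv = v_esc − v_c = 3183 m/s = 3.183 km/s.

Δv ≈ 3.18 km/s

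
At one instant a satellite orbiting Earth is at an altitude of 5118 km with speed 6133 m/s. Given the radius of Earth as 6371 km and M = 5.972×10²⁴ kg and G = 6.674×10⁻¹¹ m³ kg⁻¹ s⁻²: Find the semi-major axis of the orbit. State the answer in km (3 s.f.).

μ = GM = 6.674×10⁻¹¹ × 5.972×10²⁴ = 3.986×10¹⁴ m³/s².
r = 6371 + 5118 = 11489 km = 1.149×10⁷ m.
Specific orbital energy ε = v²/2 − μ/r = (6133)²/2 − 3.986×10¹⁴/1.149×10⁷ = -1.588×10⁷ J/kg.
Since ε = −μ/(2a), a = −μ/(2ε) = 1.255×10⁷ m = 12546 km.

a ≈ 12500 km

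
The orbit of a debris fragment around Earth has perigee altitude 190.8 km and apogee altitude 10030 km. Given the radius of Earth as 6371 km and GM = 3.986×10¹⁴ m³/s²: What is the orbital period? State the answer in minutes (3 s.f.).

r_p = 6371 + 190.8 = 6561.8 km = 6.5618×10⁶ m.
r_a = 6371 + 10030 = 16401 km = 1.6401×10⁷ m.
Semi-major axis a = (r_p + r_a)/2 = (6561.8 + 16401)/2 = 11481 km = 1.148×10⁷ m.
By Kepler's third law T = 2π√(a³/μ) = 2π × 1.949×10³ = 1.224×10⁴ s.
= 204.1 minutes.

T ≈ 204 minutes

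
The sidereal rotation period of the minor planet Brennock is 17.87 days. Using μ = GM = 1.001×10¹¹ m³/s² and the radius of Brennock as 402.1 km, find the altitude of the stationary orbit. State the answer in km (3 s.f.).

h_sync ≈ 17800 km

T = 17.87 days = 1.544×10⁶ s.
A synchronous orbit has period T, so by Kepler's third law a = (μT²/4π²)^(1/3).
μT²/4π² = 1.001×10¹¹ × (1.544×10⁶)² / 39.48 = 6.044×10²¹ m³.
a = 1.822×10⁷ m = 18216 km.
Altitude h = a − R = 18216 − 402.1 = 17814 km.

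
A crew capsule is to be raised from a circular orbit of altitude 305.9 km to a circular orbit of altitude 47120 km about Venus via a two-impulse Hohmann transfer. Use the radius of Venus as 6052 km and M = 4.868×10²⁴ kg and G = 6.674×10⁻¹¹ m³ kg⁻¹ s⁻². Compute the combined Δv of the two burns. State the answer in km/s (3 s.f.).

Δv_total ≈ 3.74 km/s

μ = GM = 6.674×10⁻¹¹ × 4.868×10²⁴ = 3.249×10¹⁴ m³/s².
r₁ = 6052 + 305.9 = 6357.9 km = 6.3579×10⁶ m.
r₂ = 6052 + 47120 = 53172 km = 5.3172×10⁷ m.
Transfer ellipse a_t = (r₁ + r₂)/2 = 2.976×10⁷ m.
At r₁: circular v_c1 = √(μ/r₁) = 7148 m/s; transfer-periapsis v_p = √[μ(2/r₁ − 1/a_t)] = 9554 m/s.
Δv₁ = v_p − v_c1 = 2406 m/s.
At r₂: circular v_c2 = √(μ/r₂) = 2472 m/s; transfer-apoapsis v_a = √[μ(2/r₂ − 1/a_t)] = 1142 m/s.
Δv₂ = v_c2 − v_a = 1329 m/s.
Total Δv = Δv₁ + Δv₂ = 3735 m/s = 3.735 km/s.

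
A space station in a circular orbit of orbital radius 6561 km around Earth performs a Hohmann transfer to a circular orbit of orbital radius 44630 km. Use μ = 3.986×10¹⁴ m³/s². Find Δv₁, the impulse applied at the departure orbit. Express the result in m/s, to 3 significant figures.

r₁ = 6561 km = 6.561×10⁶ m.
r₂ = 44630 km = 4.463×10⁷ m.
Transfer ellipse a_t = (r₁ + r₂)/2 = 2.560×10⁷ m.
At r₁: circular v_c1 = √(μ/r₁) = 7794 m/s; transfer-perigee v_p = √[μ(2/r₁ − 1/a_t)] = 10290 m/s.
Δv₁ = v_p − v_c1 = 2498 m/s.

Δv ≈ 2500 m/s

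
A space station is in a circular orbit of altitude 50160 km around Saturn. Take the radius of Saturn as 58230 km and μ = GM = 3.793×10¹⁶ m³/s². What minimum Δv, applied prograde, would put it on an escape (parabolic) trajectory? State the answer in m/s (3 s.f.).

Δv ≈ 7750 m/s

r = 58230 + 50160 = 108390 km = 1.0839×10⁸ m.
Circular speed v_c = √(μ/r) = 18710 m/s.
Escape speed v_esc = √(2μ/r) = √2 × v_c = 26460 m/s.
Δv = v_esc − v_c = 7749 m/s.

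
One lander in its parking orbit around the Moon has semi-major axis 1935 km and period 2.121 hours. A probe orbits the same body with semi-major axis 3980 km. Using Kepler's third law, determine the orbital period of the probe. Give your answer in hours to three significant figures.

Kepler's third law: T² ∝ a³, so T₂ = T₁ (a₂/a₁)^(3/2).
a₂/a₁ = 2.057, (a₂/a₁)^(3/2) = 2.950.
T₂ = 2.121 × 2.950 = 6.257 hours.

T₂ ≈ 6.26 hours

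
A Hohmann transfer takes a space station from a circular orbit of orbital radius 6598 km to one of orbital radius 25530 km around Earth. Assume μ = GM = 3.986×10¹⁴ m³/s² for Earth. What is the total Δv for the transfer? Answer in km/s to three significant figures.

r₁ = 6598 km = 6.598×10⁶ m.
r₂ = 25530 km = 2.553×10⁷ m.
Transfer ellipse a_t = (r₁ + r₂)/2 = 1.606×10⁷ m.
At r₁: circular v_c1 = √(μ/r₁) = 7773 m/s; transfer-perigee v_p = √[μ(2/r₁ − 1/a_t)] = 9799 m/s.
Δv₁ = v_p − v_c1 = 2026 m/s.
At r₂: circular v_c2 = √(μ/r₂) = 3951 m/s; transfer-apogee v_a = √[μ(2/r₂ − 1/a_t)] = 2532 m/s.
Δv₂ = v_c2 − v_a = 1419 m/s.
Total Δv = Δv₁ + Δv₂ = 3445 m/s = 3.445 km/s.

Δv_total ≈ 3.44 km/s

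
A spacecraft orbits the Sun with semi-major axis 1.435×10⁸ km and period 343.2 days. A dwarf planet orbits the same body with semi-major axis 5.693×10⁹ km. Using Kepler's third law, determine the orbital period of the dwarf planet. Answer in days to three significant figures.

Kepler's third law: T² ∝ a³, so T₂ = T₁ (a₂/a₁)^(3/2).
a₂/a₁ = 39.67, (a₂/a₁)^(3/2) = 249.9.
T₂ = 343.2 × 249.9 = 85760 days.

T₂ ≈ 85800 days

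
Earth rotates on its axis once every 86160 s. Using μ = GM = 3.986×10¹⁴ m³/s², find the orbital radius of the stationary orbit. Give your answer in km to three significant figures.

r_sync ≈ 42200 km

A synchronous orbit has period T, so by Kepler's third law a = (μT²/4π²)^(1/3).
μT²/4π² = 3.986×10¹⁴ × (8.616×10⁴)² / 39.48 = 7.495×10²² m³.
a = 4.216×10⁷ m = 42163 km.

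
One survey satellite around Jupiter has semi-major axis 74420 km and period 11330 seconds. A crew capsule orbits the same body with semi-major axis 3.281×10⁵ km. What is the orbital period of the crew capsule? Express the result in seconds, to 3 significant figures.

Kepler's third law: T² ∝ a³, so T₂ = T₁ (a₂/a₁)^(3/2).
a₂/a₁ = 4.409, (a₂/a₁)^(3/2) = 9.257.
T₂ = 11330 × 9.257 = 1.049×10⁵ seconds.

T₂ ≈ 1.05×10⁵ seconds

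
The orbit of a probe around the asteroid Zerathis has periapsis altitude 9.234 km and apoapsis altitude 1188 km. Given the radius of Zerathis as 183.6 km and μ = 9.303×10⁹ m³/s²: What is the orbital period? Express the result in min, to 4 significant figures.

r_p = 183.6 + 9.234 = 192.83 km = 1.9283×10⁵ m.
r_a = 183.6 + 1188 = 1371.6 km = 1.3716×10⁶ m.
Semi-major axis a = (r_p + r_a)/2 = (192.83 + 1371.6)/2 = 782.22 km = 7.822×10⁵ m.
By Kepler's third law T = 2π√(a³/μ) = 2π × 7.173×10³ = 4.507×10⁴ s.
= 751.1 min.

T ≈ 751.1 min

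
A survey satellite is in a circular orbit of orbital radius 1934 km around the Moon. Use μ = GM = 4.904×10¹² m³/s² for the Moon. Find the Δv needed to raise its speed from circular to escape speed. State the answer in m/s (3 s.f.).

Δv ≈ 660 m/s

r = 1934 km = 1.934×10⁶ m.
Circular speed v_c = √(μ/r) = 1592 m/s.
Escape speed v_esc = √(2μ/r) = √2 × v_c = 2252 m/s.
Δv = v_esc − v_c = 659.6 m/s.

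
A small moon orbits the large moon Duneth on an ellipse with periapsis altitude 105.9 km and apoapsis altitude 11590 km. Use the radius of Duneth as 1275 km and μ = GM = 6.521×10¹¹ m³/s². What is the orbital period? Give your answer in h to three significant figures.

r_p = 1275 + 105.9 = 1380.9 km = 1.3809×10⁶ m.
r_a = 1275 + 11590 = 12865 km = 1.2865×10⁷ m.
Semi-major axis a = (r_p + r_a)/2 = (1380.9 + 12865)/2 = 7122.9 km = 7.123×10⁶ m.
By Kepler's third law T = 2π√(a³/μ) = 2π × 2.354×10⁴ = 1.479×10⁵ s.
= 41.09 h.

T ≈ 41.1 h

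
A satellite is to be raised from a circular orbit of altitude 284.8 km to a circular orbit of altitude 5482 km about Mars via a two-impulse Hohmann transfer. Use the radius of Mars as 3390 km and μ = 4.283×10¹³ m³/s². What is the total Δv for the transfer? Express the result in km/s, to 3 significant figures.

r₁ = 3390 + 284.8 = 3674.8 km = 3.6748×10⁶ m.
r₂ = 3390 + 5482 = 8872.0 km = 8.8720×10⁶ m.
Transfer ellipse a_t = (r₁ + r₂)/2 = 6.273×10⁶ m.
At r₁: circular v_c1 = √(μ/r₁) = 3414 m/s; transfer-periapsis v_p = √[μ(2/r₁ − 1/a_t)] = 4060 m/s.
Δv₁ = v_p − v_c1 = 646.0 m/s.
At r₂: circular v_c2 = √(μ/r₂) = 2197 m/s; transfer-apoapsis v_a = √[μ(2/r₂ − 1/a_t)] = 1682 m/s.
Δv₂ = v_c2 − v_a = 515.5 m/s.
Total Δv = Δv₁ + Δv₂ = 1162 m/s = 1.162 km/s.

Δv_total ≈ 1.16 km/s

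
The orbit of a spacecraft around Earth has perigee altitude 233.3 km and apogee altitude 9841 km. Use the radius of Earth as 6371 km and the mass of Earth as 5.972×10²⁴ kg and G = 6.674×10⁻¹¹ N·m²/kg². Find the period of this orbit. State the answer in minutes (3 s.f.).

μ = GM = 6.674×10⁻¹¹ × 5.972×10²⁴ = 3.986×10¹⁴ m³/s².
r_p = 6371 + 233.3 = 6604.3 km = 6.6043×10⁶ m.
r_a = 6371 + 9841 = 16212 km = 1.6212×10⁷ m.
Semi-major axis a = (r_p + r_a)/2 = (6604.3 + 16212)/2 = 11408 km = 1.141×10⁷ m.
By Kepler's third law T = 2π√(a³/μ) = 2π × 1.930×10³ = 1.213×10⁴ s.
= 202.1 minutes.

T ≈ 202 minutes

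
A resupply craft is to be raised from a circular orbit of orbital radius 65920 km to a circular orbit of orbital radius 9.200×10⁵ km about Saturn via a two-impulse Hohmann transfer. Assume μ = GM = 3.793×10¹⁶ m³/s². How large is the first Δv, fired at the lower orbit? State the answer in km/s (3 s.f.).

r₁ = 65920 km = 6.592×10⁷ m.
r₂ = 9.200×10⁵ km = 9.200×10⁸ m.
Transfer ellipse a_t = (r₁ + r₂)/2 = 4.930×10⁸ m.
At r₁: circular v_c1 = √(μ/r₁) = 23990 m/s; transfer-perikrone v_p = √[μ(2/r₁ − 1/a_t)] = 32770 m/s.
Δv₁ = v_p − v_c1 = 8782 m/s.
= 8.782 km/s.

Δv ≈ 8.78 km/s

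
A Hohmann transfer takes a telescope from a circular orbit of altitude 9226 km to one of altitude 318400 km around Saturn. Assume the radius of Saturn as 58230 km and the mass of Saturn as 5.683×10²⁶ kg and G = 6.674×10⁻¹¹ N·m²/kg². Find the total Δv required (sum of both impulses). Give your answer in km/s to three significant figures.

μ = GM = 6.674×10⁻¹¹ × 5.683×10²⁶ = 3.793×10¹⁶ m³/s².
r₁ = 58230 + 9226 = 67456 km = 6.7456×10⁷ m.
r₂ = 58230 + 318400 = 376630 km = 3.7663×10⁸ m.
Transfer ellipse a_t = (r₁ + r₂)/2 = 2.220×10⁸ m.
At r₁: circular v_c1 = √(μ/r₁) = 23710 m/s; transfer-perikrone v_p = √[μ(2/r₁ − 1/a_t)] = 30880 m/s.
Δv₁ = v_p − v_c1 = 7170 m/s.
At r₂: circular v_c2 = √(μ/r₂) = 10040 m/s; transfer-apokrone v_a = √[μ(2/r₂ − 1/a_t)] = 5531 m/s.
Δv₂ = v_c2 − v_a = 4504 m/s.
Total Δv = Δv₁ + Δv₂ = 11670 m/s = 11.67 km/s.

Δv_total ≈ 11.7 km/s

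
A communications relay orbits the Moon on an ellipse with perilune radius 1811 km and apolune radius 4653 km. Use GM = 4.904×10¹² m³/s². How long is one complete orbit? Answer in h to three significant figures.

T ≈ 4.58 h

Semi-major axis a = (r_p + r_a)/2 = (1811.0 + 4653.0)/2 = 3232.0 km = 3.232×10⁶ m.
By Kepler's third law T = 2π√(a³/μ) = 2π × 2.624×10³ = 1.649×10⁴ s.
= 4.579 h.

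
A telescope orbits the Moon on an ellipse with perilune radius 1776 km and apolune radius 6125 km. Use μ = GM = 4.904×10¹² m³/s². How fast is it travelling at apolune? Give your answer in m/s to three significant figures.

Semi-major axis a = (r_p + r_a)/2 = 3950.5 km = 3.950×10⁶ m.
Vis-viva: v² = μ(2/r − 1/a) = 4.904×10¹² × (3.265×10⁻⁷ − 2.531×10⁻⁷) = 3.599×10⁵ m²/s².
v = 600.0 m/s.

v ≈ 600 m/s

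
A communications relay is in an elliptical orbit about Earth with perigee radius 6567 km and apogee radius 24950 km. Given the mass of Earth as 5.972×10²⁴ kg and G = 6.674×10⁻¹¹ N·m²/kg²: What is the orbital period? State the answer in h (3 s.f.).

T ≈ 5.47 h

μ = GM = 6.674×10⁻¹¹ × 5.972×10²⁴ = 3.986×10¹⁴ m³/s².
Semi-major axis a = (r_p + r_a)/2 = (6567.0 + 24950)/2 = 15758 km = 1.576×10⁷ m.
By Kepler's third law T = 2π√(a³/μ) = 2π × 3.133×10³ = 1.969×10⁴ s.
= 5.469 h.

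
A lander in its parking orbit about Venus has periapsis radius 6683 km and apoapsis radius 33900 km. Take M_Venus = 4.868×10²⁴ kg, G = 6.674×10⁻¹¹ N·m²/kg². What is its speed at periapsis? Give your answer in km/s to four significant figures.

μ = GM = 6.674×10⁻¹¹ × 4.868×10²⁴ = 3.249×10¹⁴ m³/s².
Semi-major axis a = (r_p + r_a)/2 = 20292 km = 2.029×10⁷ m.
Vis-viva: v² = μ(2/r − 1/a) = 3.249×10¹⁴ × (2.993×10⁻⁷ − 4.928×10⁻⁸) = 8.122×10⁷ m²/s².
v = 9012 m/s = 9.012 km/s.

v ≈ 9.012 km/s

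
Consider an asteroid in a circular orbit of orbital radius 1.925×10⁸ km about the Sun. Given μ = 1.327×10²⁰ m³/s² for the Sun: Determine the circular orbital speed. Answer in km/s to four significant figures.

v ≈ 26.26 km/s

r = 1.925×10⁸ km = 1.925×10¹¹ m.
For a circular orbit v = √(μ/r) = √(1.327×10²⁰ / 1.925×10¹¹) = √(6.894×10⁸) = 26260 m/s.
That is 26.26 km/s.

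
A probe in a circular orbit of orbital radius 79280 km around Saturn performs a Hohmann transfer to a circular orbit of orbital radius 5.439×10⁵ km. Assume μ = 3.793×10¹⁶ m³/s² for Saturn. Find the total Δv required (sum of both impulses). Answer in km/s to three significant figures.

r₁ = 79280 km = 7.928×10⁷ m.
r₂ = 5.439×10⁵ km = 5.439×10⁸ m.
Transfer ellipse a_t = (r₁ + r₂)/2 = 3.116×10⁸ m.
At r₁: circular v_c1 = √(μ/r₁) = 21870 m/s; transfer-perikrone v_p = √[μ(2/r₁ − 1/a_t)] = 28900 m/s.
Δv₁ = v_p − v_c1 = 7026 m/s.
At r₂: circular v_c2 = √(μ/r₂) = 8351 m/s; transfer-apokrone v_a = √[μ(2/r₂ − 1/a_t)] = 4212 m/s.
Δv₂ = v_c2 − v_a = 4139 m/s.
Total Δv = Δv₁ + Δv₂ = 11160 m/s = 11.16 km/s.

Δv_total ≈ 11.2 km/s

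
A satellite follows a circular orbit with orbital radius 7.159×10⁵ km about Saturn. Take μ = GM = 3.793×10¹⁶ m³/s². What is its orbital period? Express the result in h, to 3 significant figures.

T ≈ 172 h

r = 7.159×10⁵ km = 7.159×10⁸ m.
Kepler's third law: T = 2π√(r³/μ) = 2π√((7.159×10⁸)³ / 3.793×10¹⁶).
r³/μ = 9.673×10⁹ s², so T = 2π × 9.835×10⁴ = 6.180×10⁵ s.
Converting: 6.180×10⁵ s ÷ 3600 = 171.7 h.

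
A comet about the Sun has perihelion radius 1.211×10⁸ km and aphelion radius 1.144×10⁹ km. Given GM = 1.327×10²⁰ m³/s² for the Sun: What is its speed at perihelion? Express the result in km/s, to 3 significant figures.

Semi-major axis a = (r_p + r_a)/2 = 6.3255×10⁸ km = 6.326×10¹¹ m.
Vis-viva: v² = μ(2/r − 1/a) = 1.327×10²⁰ × (1.652×10⁻¹¹ − 1.581×10⁻¹²) = 1.982×10⁹ m²/s².
v = 44520 m/s = 44.52 km/s.

v ≈ 44.5 km/s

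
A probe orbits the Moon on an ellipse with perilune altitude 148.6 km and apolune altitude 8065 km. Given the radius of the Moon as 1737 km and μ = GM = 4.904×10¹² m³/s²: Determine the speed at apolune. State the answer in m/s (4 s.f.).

v ≈ 401.8 m/s

r_p = 1737 + 148.6 = 1885.6 km = 1.8856×10⁶ m.
r_a = 1737 + 8065 = 9802.0 km = 9.8020×10⁶ m.
Semi-major axis a = (r_p + r_a)/2 = 5843.8 km = 5.844×10⁶ m.
Vis-viva: v² = μ(2/r − 1/a) = 4.904×10¹² × (2.040×10⁻⁷ − 1.711×10⁻⁷) = 1.614×10⁵ m²/s².
v = 401.8 m/s.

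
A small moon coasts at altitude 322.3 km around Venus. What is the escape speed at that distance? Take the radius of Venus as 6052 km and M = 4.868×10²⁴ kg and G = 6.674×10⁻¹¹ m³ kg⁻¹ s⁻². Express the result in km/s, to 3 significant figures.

v_esc ≈ 10.1 km/s

μ = GM = 6.674×10⁻¹¹ × 4.868×10²⁴ = 3.249×10¹⁴ m³/s².
r = 6052 + 322.3 = 6374.3 km = 6.3743×10⁶ m.
Escape speed v_esc = √(2μ/r) = √(2 × 3.249×10¹⁴ / 6.374×10⁶) = √(1.019×10⁸) = 10100 m/s.
= 10.10 km/s.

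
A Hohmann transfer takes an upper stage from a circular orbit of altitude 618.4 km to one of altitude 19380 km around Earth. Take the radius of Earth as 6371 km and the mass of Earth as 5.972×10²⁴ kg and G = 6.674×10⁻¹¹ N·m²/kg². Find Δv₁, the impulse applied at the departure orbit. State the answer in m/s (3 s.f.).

μ = GM = 6.674×10⁻¹¹ × 5.972×10²⁴ = 3.986×10¹⁴ m³/s².
r₁ = 6371 + 618.4 = 6989.4 km = 6.9894×10⁶ m.
r₂ = 6371 + 19380 = 25751 km = 2.5751×10⁷ m.
Transfer ellipse a_t = (r₁ + r₂)/2 = 1.637×10⁷ m.
At r₁: circular v_c1 = √(μ/r₁) = 7551 m/s; transfer-perigee v_p = √[μ(2/r₁ − 1/a_t)] = 9471 m/s.
Δv₁ = v_p − v_c1 = 1920 m/s.

Δv ≈ 1920 m/s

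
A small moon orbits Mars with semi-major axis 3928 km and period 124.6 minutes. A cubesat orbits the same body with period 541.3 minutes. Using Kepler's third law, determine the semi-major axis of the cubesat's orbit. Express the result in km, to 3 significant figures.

Kepler's third law: a³ ∝ T², so a₂ = a₁ (T₂/T₁)^(2/3).
T₂/T₁ = 4.344, (T₂/T₁)^(2/3) = 2.662.
a₂ = 3928 × 2.662 = 10460 km.

a₂ ≈ 10500 km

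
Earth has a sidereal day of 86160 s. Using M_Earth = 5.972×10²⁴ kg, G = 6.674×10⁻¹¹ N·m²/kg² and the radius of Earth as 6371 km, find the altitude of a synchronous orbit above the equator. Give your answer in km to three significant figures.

h_sync ≈ 35800 km

μ = GM = 6.674×10⁻¹¹ × 5.972×10²⁴ = 3.986×10¹⁴ m³/s².
A synchronous orbit has period T, so by Kepler's third law a = (μT²/4π²)^(1/3).
μT²/4π² = 3.986×10¹⁴ × (8.616×10⁴)² / 39.48 = 7.495×10²² m³.
a = 4.216×10⁷ m = 42162 km.
Altitude h = a − R = 42162 − 6371 = 35791 km.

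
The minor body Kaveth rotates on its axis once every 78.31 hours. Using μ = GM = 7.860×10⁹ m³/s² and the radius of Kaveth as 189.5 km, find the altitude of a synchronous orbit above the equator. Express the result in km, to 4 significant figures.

h_sync ≈ 2321 km

T = 78.31 hours = 2.819×10⁵ s.
A synchronous orbit has period T, so by Kepler's third law a = (μT²/4π²)^(1/3).
μT²/4π² = 7.860×10⁹ × (2.819×10⁵)² / 39.48 = 1.582×10¹⁹ m³.
a = 2.511×10⁶ m = 2510.5 km.
Altitude h = a − R = 2510.5 − 189.5 = 2321.0 km.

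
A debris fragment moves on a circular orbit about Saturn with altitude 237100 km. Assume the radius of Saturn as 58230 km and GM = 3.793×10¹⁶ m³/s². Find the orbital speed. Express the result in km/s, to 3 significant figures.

v ≈ 11.3 km/s

r = 58230 + 237100 = 295330 km = 2.9533×10⁸ m.
For a circular orbit v = √(μ/r) = √(3.793×10¹⁶ / 2.953×10⁸) = √(1.284×10⁸) = 11330 m/s.
That is 11.33 km/s.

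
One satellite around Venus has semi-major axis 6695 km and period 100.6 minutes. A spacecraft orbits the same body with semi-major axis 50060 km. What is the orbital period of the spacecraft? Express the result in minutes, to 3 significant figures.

T₂ ≈ 2060 minutes

Kepler's third law: T² ∝ a³, so T₂ = T₁ (a₂/a₁)^(3/2).
a₂/a₁ = 7.477, (a₂/a₁)^(3/2) = 20.45.
T₂ = 100.6 × 20.45 = 2057 minutes.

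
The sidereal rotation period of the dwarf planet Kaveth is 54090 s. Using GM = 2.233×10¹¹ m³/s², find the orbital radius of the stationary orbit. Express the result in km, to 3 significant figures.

r_sync ≈ 2550 km

A synchronous orbit has period T, so by Kepler's third law a = (μT²/4π²)^(1/3).
μT²/4π² = 2.233×10¹¹ × (5.409×10⁴)² / 39.48 = 1.655×10¹⁹ m³.
a = 2.548×10⁶ m = 2548.3 km.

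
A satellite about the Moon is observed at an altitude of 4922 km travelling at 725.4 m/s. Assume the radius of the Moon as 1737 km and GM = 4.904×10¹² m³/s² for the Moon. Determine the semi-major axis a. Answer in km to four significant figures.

r = 1737 + 4922 = 6659.0 km = 6.659×10⁶ m.
Vis-viva rearranged: 1/a = 2/r − v²/μ = 3.003×10⁻⁷ − 1.073×10⁻⁷ = 1.930×10⁻⁷ m⁻¹.
a = 5.180×10⁶ m = 5180.2 km.

a ≈ 5180 km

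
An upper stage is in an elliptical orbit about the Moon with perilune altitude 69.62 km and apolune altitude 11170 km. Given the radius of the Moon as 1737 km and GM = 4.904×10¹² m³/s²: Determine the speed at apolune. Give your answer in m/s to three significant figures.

r_p = 1737 + 69.62 = 1806.6 km = 1.8066×10⁶ m.
r_a = 1737 + 11170 = 12907 km = 1.2907×10⁷ m.
Semi-major axis a = (r_p + r_a)/2 = 7356.8 km = 7.357×10⁶ m.
Vis-viva: v² = μ(2/r − 1/a) = 4.904×10¹² × (1.550×10⁻⁷ − 1.359×10⁻⁷) = 9.330×10⁴ m²/s².
v = 305.5 m/s.

v ≈ 305 m/s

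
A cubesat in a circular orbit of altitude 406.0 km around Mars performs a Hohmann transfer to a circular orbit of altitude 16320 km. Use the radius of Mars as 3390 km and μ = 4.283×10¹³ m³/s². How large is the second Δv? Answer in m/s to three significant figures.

Δv ≈ 636 m/s

r₁ = 3390 + 406.0 = 3796.0 km = 3.7960×10⁶ m.
r₂ = 3390 + 16320 = 19710 km = 1.9710×10⁷ m.
Transfer ellipse a_t = (r₁ + r₂)/2 = 1.175×10⁷ m.
At r₁: circular v_c1 = √(μ/r₁) = 3359 m/s; transfer-periapsis v_p = √[μ(2/r₁ − 1/a_t)] = 4350 m/s.
At r₂: circular v_c2 = √(μ/r₂) = 1474 m/s; transfer-apoapsis v_a = √[μ(2/r₂ − 1/a_t)] = 837.8 m/s.
Δv₂ = v_c2 − v_a = 636.4 m/s.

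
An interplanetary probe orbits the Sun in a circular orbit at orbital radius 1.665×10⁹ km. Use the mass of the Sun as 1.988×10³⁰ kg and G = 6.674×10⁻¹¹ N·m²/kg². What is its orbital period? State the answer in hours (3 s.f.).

T ≈ 326000 hours

μ = GM = 6.674×10⁻¹¹ × 1.988×10³⁰ = 1.327×10²⁰ m³/s².
r = 1.665×10⁹ km = 1.665×10¹² m.
Kepler's third law: T = 2π√(r³/μ) = 2π√((1.665×10¹²)³ / 1.327×10²⁰).
r³/μ = 3.479×10¹⁶ s², so T = 2π × 1.865×10⁸ = 1.172×10⁹ s.
Converting: 1.172×10⁹ s ÷ 3600 = 3.255×10⁵ hours.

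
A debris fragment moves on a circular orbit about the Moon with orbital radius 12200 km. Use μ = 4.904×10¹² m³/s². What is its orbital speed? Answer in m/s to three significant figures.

v ≈ 634 m/s

r = 12200 km = 1.220×10⁷ m.
For a circular orbit v = √(μ/r) = √(4.904×10¹² / 1.220×10⁷) = √(4.020×10⁵) = 634.0 m/s.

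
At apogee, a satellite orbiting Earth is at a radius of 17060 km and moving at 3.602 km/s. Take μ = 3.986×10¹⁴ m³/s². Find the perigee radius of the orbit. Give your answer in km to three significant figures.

r_a = 1.706×10⁷ m.
Specific energy ε = v²/2 − μ/r = -1.688×10⁷ J/kg, so a = −μ/(2ε) = 1.181×10⁷ m.
The apsides satisfy r_p + r_a = 2a, so the perigee radius is 2a − r_a = 6.557×10⁶ m = 6557.4 km.

perigee radius ≈ 6560 km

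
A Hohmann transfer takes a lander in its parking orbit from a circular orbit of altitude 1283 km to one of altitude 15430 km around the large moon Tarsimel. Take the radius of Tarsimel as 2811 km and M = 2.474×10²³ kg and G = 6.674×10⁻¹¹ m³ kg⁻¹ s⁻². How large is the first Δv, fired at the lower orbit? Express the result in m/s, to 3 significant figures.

Δv ≈ 558 m/s

μ = GM = 6.674×10⁻¹¹ × 2.474×10²³ = 1.651×10¹³ m³/s².
r₁ = 2811 + 1283 = 4094.0 km = 4.0940×10⁶ m.
r₂ = 2811 + 15430 = 18241 km = 1.8241×10⁷ m.
Transfer ellipse a_t = (r₁ + r₂)/2 = 1.117×10⁷ m.
At r₁: circular v_c1 = √(μ/r₁) = 2008 m/s; transfer-periapsis v_p = √[μ(2/r₁ − 1/a_t)] = 2567 m/s.
Δv₁ = v_p − v_c1 = 558.4 m/s.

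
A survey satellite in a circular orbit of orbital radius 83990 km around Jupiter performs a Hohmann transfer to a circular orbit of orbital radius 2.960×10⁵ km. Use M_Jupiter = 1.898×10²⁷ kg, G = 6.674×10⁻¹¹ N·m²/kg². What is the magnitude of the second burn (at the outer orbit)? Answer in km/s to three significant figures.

Δv ≈ 6.93 km/s

μ = GM = 6.674×10⁻¹¹ × 1.898×10²⁷ = 1.267×10¹⁷ m³/s².
r₁ = 83990 km = 8.399×10⁷ m.
r₂ = 2.960×10⁵ km = 2.960×10⁸ m.
Transfer ellipse a_t = (r₁ + r₂)/2 = 1.900×10⁸ m.
At r₁: circular v_c1 = √(μ/r₁) = 38840 m/s; transfer-perijove v_p = √[μ(2/r₁ − 1/a_t)] = 48470 m/s.
At r₂: circular v_c2 = √(μ/r₂) = 20690 m/s; transfer-apojove v_a = √[μ(2/r₂ − 1/a_t)] = 13750 m/s.
Δv₂ = v_c2 − v_a = 6933 m/s.
= 6.933 km/s.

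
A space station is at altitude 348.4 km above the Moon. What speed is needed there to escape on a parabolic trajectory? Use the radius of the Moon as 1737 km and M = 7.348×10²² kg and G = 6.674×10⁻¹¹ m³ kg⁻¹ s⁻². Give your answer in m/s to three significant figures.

v_esc ≈ 2170 m/s

μ = GM = 6.674×10⁻¹¹ × 7.348×10²² = 4.904×10¹² m³/s².
r = 1737 + 348.4 = 2085.4 km = 2.0854×10⁶ m.
Escape speed v_esc = √(2μ/r) = √(2 × 4.904×10¹² / 2.085×10⁶) = √(4.703×10⁶) = 2169 m/s.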